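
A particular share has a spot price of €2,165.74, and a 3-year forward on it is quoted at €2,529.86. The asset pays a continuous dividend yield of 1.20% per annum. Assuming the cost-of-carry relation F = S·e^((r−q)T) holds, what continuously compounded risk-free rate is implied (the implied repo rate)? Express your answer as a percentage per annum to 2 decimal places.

From F = S·e^((r−q)T): (r − q) = ln(F/S)/T
ln(2529.86/2165.74) = ln(1.168127) = 0.155402
(r − q) = 0.155402 / (3) = 0.051801
r = ln(F/S)/T + q = 0.051801 + 0.0120 = 0.063801
r = 6.38%

6.38%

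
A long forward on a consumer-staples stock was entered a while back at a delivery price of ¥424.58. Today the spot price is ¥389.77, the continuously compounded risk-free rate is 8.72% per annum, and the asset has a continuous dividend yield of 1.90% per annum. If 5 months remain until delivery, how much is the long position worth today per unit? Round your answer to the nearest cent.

-¥22.73

Current fair forward for the remaining 5 months: F = S·e^((r − q)·T), (r − q) = 0.0872 − 0.0190 = 0.0682
F = 389.77 · e^(0.0682 × 5/12) = 389.77 × 1.028824 = 401.0047
Value of long forward = (F − K)·e^(−rT) = (401.0047 − 424.58) · e^(−0.0872·5/12)
= -23.5753 × 0.964319 = -22.73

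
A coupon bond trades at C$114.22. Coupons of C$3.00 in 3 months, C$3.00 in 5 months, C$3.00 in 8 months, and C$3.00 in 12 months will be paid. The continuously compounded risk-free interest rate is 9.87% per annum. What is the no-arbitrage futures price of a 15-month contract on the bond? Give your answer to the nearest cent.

PV(coupons) I = 3.00·e^(−0.0987·3/12) + 3.00·e^(−0.0987·5/12) + 3.00·e^(−0.0987·8/12) + 3.00·e^(−0.0987·12/12)
I = 2.9269 + 2.8791 + 2.8090 + 2.7180 = 11.3330
F = (S − I)·e^(rT) = (114.22 − 11.3330) · e^(0.0987·15/12)
= 102.8870 · e^0.123375 = 102.8870 × 1.131309 = C$116.40

C$116.40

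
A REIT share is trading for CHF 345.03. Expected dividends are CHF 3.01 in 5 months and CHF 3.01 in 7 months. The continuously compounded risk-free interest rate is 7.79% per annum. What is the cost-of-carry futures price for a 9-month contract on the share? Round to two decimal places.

PV(dividends) I = 3.01·e^(−0.0779·5/12) + 3.01·e^(−0.0779·7/12)
I = 2.9139 + 2.8763 = 5.7902
F = (S − I)·e^(rT) = (345.03 − 5.7902) · e^(0.0779·9/12)
= 339.2398 · e^0.058425 = 339.2398 × 1.060165 = CHF 359.65

CHF 359.65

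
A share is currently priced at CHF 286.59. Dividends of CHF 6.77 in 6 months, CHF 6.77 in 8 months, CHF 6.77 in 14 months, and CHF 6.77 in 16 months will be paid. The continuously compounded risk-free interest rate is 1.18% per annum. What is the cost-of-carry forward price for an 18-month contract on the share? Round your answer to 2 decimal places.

PV(dividends) I = 6.77·e^(−0.0118·6/12) + 6.77·e^(−0.0118·8/12) + 6.77·e^(−0.0118·14/12) + 6.77·e^(−0.0118·16/12)
I = 6.7302 + 6.7170 + 6.6774 + 6.6643 = 26.7889
F = (S − I)·e^(rT) = (286.59 − 26.7889) · e^(0.0118·18/12)
= 259.8011 · e^0.017700 = 259.8011 × 1.017858 = CHF 264.44

CHF 264.44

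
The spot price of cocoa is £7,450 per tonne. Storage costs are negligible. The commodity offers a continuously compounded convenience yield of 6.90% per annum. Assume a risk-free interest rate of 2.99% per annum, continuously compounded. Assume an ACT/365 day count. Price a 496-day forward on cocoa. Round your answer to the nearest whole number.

Net carry = r + u − y = 0.0299 + 0.0000 − 0.0690 = -0.0391
F = S·e^((r+u−y)T) = 7450 · e^(-0.0391 × 496/365) = 7450 · e^-0.053133
= 7450 × 0.948254 = £7,064 per tonne

£7,064 per tonne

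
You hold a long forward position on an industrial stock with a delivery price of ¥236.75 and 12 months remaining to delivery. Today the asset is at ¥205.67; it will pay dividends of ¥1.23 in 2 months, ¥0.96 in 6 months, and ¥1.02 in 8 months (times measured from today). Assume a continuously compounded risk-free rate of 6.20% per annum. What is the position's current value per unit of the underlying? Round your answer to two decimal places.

-¥19.97

PV(remaining dividends) I = 1.23·e^(−0.0620·2/12) + 0.96·e^(−0.0620·6/12) + 1.02·e^(−0.0620·8/12) = 3.1268
Current forward F = (S − I)·e^(rT) = (205.67 − 3.1268)·e^(0.0620·12/12) = 202.5432 × 1.063962 = 215.4983
Value (long) = (F − K)·e^(−rT) = (215.4983 − 236.75) × 0.939883 = -19.9741
Value = -¥19.97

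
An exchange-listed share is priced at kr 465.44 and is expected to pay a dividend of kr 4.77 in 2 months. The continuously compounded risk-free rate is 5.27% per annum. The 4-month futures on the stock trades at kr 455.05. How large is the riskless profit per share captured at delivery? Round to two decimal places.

PV(dividends) I = 4.77·e^(−0.0527·2/12) = 4.7283
Fair futures F* = (S − I)·e^(rT) = (465.44 − 4.7283)·e^0.017567 = 460.7117 × 1.017722 = 468.8764
Market kr 455.05 < fair 468.8764: forward underpriced → reverse cash-and-carry (short the stock, invest proceeds at r, pay the dividends, go long the forward).
Profit at T = |F_mkt − F*| = |455.05 − 468.8764| = kr 13.83 per share

kr 13.83 per share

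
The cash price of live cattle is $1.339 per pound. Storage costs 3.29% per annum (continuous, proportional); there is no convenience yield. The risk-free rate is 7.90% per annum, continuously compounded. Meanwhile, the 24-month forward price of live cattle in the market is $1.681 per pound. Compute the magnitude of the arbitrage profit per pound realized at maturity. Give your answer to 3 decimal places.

$0.006 per pound

Fair forward: F* = S·e^(carry·T), with carry = (r + u) = 0.0790 + 0.0329 = 0.1119
F* = 1.339 · e^(0.1119 × 24/12) = 1.339 · e^0.223800 = 1.339 × 1.250821 = $1.6748
Market $1.681 > fair $1.6748: forward overpriced → cash-and-carry (buy spot, short the forward).
At maturity, profit = |F_mkt − F*| = |1.681 − 1.6748| = $0.006 per pound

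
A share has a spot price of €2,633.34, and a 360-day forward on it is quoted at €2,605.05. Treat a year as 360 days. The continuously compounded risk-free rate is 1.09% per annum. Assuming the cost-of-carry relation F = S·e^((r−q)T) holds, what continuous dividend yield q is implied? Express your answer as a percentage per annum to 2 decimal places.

From F = S·e^((r−q)T): (r − q) = ln(F/S)/T
ln(2605.05/2633.34) = ln(0.989257) = -0.010801
(r − q) = -0.010801 / (360/360) = -0.010801
q = r − ln(F/S)/T = 0.0109 + 0.010801 = 0.021701
q = 2.17%

2.17%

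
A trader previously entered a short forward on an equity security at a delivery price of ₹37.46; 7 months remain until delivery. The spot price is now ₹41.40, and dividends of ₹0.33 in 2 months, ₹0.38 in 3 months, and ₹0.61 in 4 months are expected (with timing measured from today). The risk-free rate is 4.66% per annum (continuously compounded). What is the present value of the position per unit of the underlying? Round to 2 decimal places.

-₹3.64

PV(remaining dividends) I = 0.33·e^(−0.0466·2/12) + 0.38·e^(−0.0466·3/12) + 0.61·e^(−0.0466·4/12) = 1.3036
Current forward F = (S − I)·e^(rT) = (41.40 − 1.3036)·e^(0.0466·7/12) = 40.0964 × 1.027556 = 41.2013
Value (long) = (F − K)·e^(−rT) = (41.2013 − 37.46) × 0.973183 = 3.6410
Short position value = −(long value) = -₹3.64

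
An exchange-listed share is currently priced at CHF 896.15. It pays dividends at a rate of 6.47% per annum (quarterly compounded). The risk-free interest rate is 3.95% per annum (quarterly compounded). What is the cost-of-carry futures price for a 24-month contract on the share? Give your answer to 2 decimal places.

CHF 852.66

F = S · (1+r/4)^(4T) / (1+q/4)^(4T)
= 896.15 × 1.081785 / 1.136967 = 896.15 × 0.951466
F = CHF 852.66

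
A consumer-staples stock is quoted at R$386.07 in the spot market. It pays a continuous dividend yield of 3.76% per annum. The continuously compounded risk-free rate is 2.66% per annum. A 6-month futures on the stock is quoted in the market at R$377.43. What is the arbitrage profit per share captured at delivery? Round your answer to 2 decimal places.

R$6.52 per share

Fair futures: F* = S·e^(carry·T), with carry = (r − q) = 0.0266 − 0.0376 = -0.0110
F* = 386.07 · e^(-0.0110 × 6/12) = 386.07 · e^-0.005500 = 386.07 × 0.994515 = R$383.9524
Market R$377.43 < fair R$383.9524: forward underpriced → reverse cash-and-carry (short spot, go long the forward).
At maturity, profit = |F_mkt − F*| = |377.43 − 383.9524| = R$6.52 per share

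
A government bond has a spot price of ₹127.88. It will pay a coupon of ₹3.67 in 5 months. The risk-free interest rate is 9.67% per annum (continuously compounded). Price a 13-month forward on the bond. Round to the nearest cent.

PV(coupons) I = 3.67·e^(−0.0967·5/12)
I = 3.5251
F = (S − I)·e^(rT) = (127.88 − 3.5251) · e^(0.0967·13/12)
= 124.3549 · e^0.104758 = 124.3549 × 1.110442 = ₹138.09

₹138.09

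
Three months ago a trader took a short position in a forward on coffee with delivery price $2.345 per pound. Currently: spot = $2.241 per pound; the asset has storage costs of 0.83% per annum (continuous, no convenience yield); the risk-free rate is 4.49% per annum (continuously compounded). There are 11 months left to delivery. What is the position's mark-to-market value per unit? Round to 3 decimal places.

Current fair forward for the remaining 11 months: F = S·e^((r + u)·T), (r + u) = 0.0449 + 0.0083 = 0.0532
F = 2.241 · e^(0.0532 × 11/12) = 2.241 × 1.049975 = 2.3530
Value of long forward = (F − K)·e^(−rT) = (2.3530 − 2.345) · e^(−0.0449·11/12)
= 0.0080 × 0.959677 = 0.008
Short position value = −(long value) = -$0.008

-$0.008 per pound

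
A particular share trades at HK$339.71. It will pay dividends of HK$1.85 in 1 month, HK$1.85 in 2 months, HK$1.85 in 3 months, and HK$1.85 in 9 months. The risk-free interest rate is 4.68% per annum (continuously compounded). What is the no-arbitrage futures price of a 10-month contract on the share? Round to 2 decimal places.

PV(dividends) I = 1.85·e^(−0.0468·1/12) + 1.85·e^(−0.0468·2/12) + 1.85·e^(−0.0468·3/12) + 1.85·e^(−0.0468·9/12)
I = 1.8428 + 1.8356 + 1.8285 + 1.7862 = 7.2931
F = (S − I)·e^(rT) = (339.71 − 7.2931) · e^(0.0468·10/12)
= 332.4169 · e^0.039000 = 332.4169 × 1.039770 = HK$345.64

HK$345.64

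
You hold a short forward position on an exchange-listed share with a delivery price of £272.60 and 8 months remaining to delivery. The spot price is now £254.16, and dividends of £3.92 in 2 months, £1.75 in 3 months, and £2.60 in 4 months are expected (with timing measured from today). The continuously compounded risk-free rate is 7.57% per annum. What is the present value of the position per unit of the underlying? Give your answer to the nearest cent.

PV(remaining dividends) I = 3.92·e^(−0.0757·2/12) + 1.75·e^(−0.0757·3/12) + 2.60·e^(−0.0757·4/12) = 8.1233
Current forward F = (S − I)·e^(rT) = (254.16 − 8.1233)·e^(0.0757·8/12) = 246.0367 × 1.051762 = 258.7721
Value (long) = (F − K)·e^(−rT) = (258.7721 − 272.60) × 0.950786 = -13.1474
Short position value = −(long value) = £13.15

£13.15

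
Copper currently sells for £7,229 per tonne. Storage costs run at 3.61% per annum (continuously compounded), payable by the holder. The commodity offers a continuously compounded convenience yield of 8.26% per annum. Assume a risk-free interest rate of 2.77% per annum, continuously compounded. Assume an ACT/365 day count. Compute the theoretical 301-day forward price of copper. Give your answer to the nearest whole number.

£7,118 per tonne

Net carry = r + u − y = 0.0277 + 0.0361 − 0.0826 = -0.0188
F = S·e^((r+u−y)T) = 7229 · e^(-0.0188 × 301/365) = 7229 · e^-0.015504
= 7229 × 0.984616 = £7,118 per tonne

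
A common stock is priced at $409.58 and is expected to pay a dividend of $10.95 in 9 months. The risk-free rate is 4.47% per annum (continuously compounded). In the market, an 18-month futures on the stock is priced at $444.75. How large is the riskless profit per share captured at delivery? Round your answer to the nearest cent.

$18.09 per share

PV(dividends) I = 10.95·e^(−0.0447·9/12) = 10.5890
Fair futures F* = (S − I)·e^(rT) = (409.58 − 10.5890)·e^0.067050 = 398.9910 × 1.069349 = 426.6606
Market $444.75 > fair 426.6606: forward overpriced → cash-and-carry (borrow at r, buy the stock and collect the dividends, short the forward).
Profit at T = |F_mkt − F*| = |444.75 − 426.6606| = $18.09 per share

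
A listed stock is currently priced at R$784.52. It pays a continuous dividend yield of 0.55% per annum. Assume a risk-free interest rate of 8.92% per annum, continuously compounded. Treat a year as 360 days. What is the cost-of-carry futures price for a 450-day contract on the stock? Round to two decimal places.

R$871.05

F = S·e^((r − q)T) = 784.52 · e^((0.0892 − 0.0055) × 450/360)
= 784.52 · e^0.104625 = 784.52 × 1.110294
F = R$871.05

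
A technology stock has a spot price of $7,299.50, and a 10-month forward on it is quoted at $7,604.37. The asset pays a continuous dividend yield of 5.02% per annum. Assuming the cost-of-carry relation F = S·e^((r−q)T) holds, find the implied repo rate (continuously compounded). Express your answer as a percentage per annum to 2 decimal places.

9.93%

From F = S·e^((r−q)T): (r − q) = ln(F/S)/T
ln(7604.37/7299.50) = ln(1.041766) = 0.040917
(r − q) = 0.040917 / (10/12) = 0.049100
r = ln(F/S)/T + q = 0.049100 + 0.0502 = 0.099300
r = 9.93%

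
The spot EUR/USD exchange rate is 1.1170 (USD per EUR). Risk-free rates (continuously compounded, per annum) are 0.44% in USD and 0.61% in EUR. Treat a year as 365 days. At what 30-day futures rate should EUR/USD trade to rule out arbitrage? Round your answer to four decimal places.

F = S·e^((r_USD − r_EUR)T) = 1.1170 · e^((0.0044 − 0.0061) × 30/365)
= 1.1170 · e^-0.000140 = 1.1170 × 0.999860
F = 1.1168 USD per EUR

1.1168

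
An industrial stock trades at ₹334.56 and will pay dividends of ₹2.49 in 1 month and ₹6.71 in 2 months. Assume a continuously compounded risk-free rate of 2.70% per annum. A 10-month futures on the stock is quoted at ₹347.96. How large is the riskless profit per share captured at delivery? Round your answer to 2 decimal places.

₹15.16 per share

PV(dividends) I = 2.49·e^(−0.0270·1/12) + 6.71·e^(−0.0270·2/12) = 9.1643
Fair futures F* = (S − I)·e^(rT) = (334.56 − 9.1643)·e^0.022500 = 325.3957 × 1.022755 = 332.8001
Market ₹347.96 > fair 332.8001: forward overpriced → cash-and-carry (borrow at r, buy the stock and collect the dividends, short the forward).
Profit at T = |F_mkt − F*| = |347.96 − 332.8001| = ₹15.16 per share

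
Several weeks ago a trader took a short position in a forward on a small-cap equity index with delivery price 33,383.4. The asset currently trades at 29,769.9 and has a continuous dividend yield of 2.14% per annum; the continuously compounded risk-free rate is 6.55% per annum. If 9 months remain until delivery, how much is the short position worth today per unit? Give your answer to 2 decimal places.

Current fair forward for the remaining 9 months: F = S·e^((r − q)·T), (r − q) = 0.0655 − 0.0214 = 0.0441
F = 29769.9 · e^(0.0441 × 9/12) = 29769.9 × 1.03362806 = 30771.0040
Value of long forward = (F − K)·e^(−rT) = (30771.0040 − 33383.4) · e^(−0.0655·9/12)
= -2612.3960 × 0.95206211 = -2487.16
Short position value = −(long value) = 2487.16

2487.16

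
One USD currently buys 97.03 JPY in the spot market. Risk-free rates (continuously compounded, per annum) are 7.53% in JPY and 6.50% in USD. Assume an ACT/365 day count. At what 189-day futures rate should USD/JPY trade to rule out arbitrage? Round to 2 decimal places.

F = S·e^((r_JPY − r_USD)T) = 97.03 · e^((0.0753 − 0.0650) × 189/365)
= 97.03 · e^0.005333 = 97.03 × 1.005347
F = 97.55 JPY per USD

97.55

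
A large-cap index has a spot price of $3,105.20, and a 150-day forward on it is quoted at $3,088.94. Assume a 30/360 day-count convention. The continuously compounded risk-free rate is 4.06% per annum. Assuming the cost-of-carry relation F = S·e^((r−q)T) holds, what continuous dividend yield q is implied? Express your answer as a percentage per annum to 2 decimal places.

5.32%

From F = S·e^((r−q)T): (r − q) = ln(F/S)/T
ln(3088.94/3105.20) = ln(0.994764) = -0.005250
(r − q) = -0.005250 / (150/360) = -0.012600
q = r − ln(F/S)/T = 0.0406 + 0.012600 = 0.053200
q = 5.32%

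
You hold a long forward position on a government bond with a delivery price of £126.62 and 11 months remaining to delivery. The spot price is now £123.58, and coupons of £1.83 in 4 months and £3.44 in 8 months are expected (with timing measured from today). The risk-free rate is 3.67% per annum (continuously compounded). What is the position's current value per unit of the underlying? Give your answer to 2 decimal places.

PV(remaining coupons) I = 1.83·e^(−0.0367·4/12) + 3.44·e^(−0.0367·8/12) = 5.1646
Current forward F = (S − I)·e^(rT) = (123.58 − 5.1646)·e^(0.0367·11/12) = 118.4154 × 1.034214 = 122.4669
Value (long) = (F − K)·e^(−rT) = (122.4669 − 126.62) × 0.966918 = -4.0157
Value = -£4.02

-£4.02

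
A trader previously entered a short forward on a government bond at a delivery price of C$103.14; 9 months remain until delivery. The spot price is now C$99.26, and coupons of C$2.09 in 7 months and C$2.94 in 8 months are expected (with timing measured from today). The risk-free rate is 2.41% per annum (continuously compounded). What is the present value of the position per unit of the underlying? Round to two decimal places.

PV(remaining coupons) I = 2.09·e^(−0.0241·7/12) + 2.94·e^(−0.0241·8/12) = 4.9540
Current forward F = (S − I)·e^(rT) = (99.26 − 4.9540)·e^(0.0241·9/12) = 94.3060 × 1.018239 = 96.0260
Value (long) = (F − K)·e^(−rT) = (96.0260 − 103.14) × 0.982087 = -6.9866
Short position value = −(long value) = C$6.99

C$6.99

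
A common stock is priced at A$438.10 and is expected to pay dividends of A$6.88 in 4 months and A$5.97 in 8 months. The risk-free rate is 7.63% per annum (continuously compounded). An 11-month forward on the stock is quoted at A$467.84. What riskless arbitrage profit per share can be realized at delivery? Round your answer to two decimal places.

A$11.28 per share

PV(dividends) I = 6.88·e^(−0.0763·4/12) + 5.97·e^(−0.0763·8/12) = 12.3811
Fair forward F* = (S − I)·e^(rT) = (438.10 − 12.3811)·e^0.069942 = 425.7189 × 1.072446 = 456.5605
Market A$467.84 > fair 456.5605: forward overpriced → cash-and-carry (borrow at r, buy the stock and collect the dividends, short the forward).
Profit at T = |F_mkt − F*| = |467.84 − 456.5605| = A$11.28 per share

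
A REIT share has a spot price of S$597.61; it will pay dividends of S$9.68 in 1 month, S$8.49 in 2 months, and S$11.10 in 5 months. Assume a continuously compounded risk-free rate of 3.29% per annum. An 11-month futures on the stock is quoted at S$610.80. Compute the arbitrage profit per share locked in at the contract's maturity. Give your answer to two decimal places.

S$24.83 per share

PV(dividends) I = 9.68·e^(−0.0329·1/12) + 8.49·e^(−0.0329·2/12) + 11.10·e^(−0.0329·5/12) = 29.0459
Fair futures F* = (S − I)·e^(rT) = (597.61 − 29.0459)·e^0.030158 = 568.5641 × 1.030617 = 585.9718
Market S$610.80 > fair 585.9718: forward overpriced → cash-and-carry (borrow at r, buy the stock and collect the dividends, short the forward).
Profit at T = |F_mkt − F*| = |610.80 − 585.9718| = S$24.83 per share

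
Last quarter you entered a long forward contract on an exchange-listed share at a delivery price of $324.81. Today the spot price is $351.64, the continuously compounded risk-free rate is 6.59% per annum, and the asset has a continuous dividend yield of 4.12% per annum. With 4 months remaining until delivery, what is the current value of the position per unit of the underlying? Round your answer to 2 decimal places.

Current fair forward for the remaining 4 months: F = S·e^((r − q)·T), (r − q) = 0.0659 − 0.0412 = 0.0247
F = 351.64 · e^(0.0247 × 4/12) = 351.64 × 1.008267 = 354.5470
Value of long forward = (F − K)·e^(−rT) = (354.5470 − 324.81) · e^(−0.0659·4/12)
= 29.7370 × 0.978273 = 29.09

$29.09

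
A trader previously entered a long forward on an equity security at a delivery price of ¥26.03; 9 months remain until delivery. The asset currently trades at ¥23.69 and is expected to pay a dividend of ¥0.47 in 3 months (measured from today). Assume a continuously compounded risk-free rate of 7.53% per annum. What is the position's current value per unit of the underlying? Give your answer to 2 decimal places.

-¥1.37

PV(remaining dividends) I = 0.47·e^(−0.0753·3/12) = 0.4612
Current forward F = (S − I)·e^(rT) = (23.69 − 0.4612)·e^(0.0753·9/12) = 23.2288 × 1.058100 = 24.5784
Value (long) = (F − K)·e^(−rT) = (24.5784 − 26.03) × 0.945090 = -1.3719
Value = -¥1.37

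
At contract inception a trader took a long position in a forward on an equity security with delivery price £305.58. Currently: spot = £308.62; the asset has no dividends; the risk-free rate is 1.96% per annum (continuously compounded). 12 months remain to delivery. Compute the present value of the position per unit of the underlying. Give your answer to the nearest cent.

£8.97

Current fair forward for the remaining 12 months: F = S·e^(r·T), r = 0.0196
F = 308.62 · e^(0.0196 × 12/12) = 308.62 × 1.019793 = 314.7285
Value of long forward = (F − K)·e^(−rT) = (314.7285 − 305.58) · e^(−0.0196·12/12)
= 9.1485 × 0.980591 = 8.97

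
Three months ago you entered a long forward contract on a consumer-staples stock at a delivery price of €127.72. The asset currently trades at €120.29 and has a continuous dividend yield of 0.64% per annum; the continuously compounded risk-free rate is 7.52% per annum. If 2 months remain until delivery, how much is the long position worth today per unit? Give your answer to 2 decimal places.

Current fair forward for the remaining 2 months: F = S·e^((r − q)·T), (r − q) = 0.0752 − 0.0064 = 0.0688
F = 120.29 · e^(0.0688 × 2/12) = 120.29 × 1.011533 = 121.6773
Value of long forward = (F − K)·e^(−rT) = (121.6773 − 127.72) · e^(−0.0752·2/12)
= -6.0427 × 0.987545 = -5.97

-€5.97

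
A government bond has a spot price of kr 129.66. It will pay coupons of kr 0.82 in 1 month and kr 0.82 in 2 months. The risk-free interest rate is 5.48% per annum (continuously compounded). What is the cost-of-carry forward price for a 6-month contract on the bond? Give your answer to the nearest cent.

PV(coupons) I = 0.82·e^(−0.0548·1/12) + 0.82·e^(−0.0548·2/12)
I = 0.8163 + 0.8125 = 1.6288
F = (S − I)·e^(rT) = (129.66 − 1.6288) · e^(0.0548·6/12)
= 128.0312 · e^0.027400 = 128.0312 × 1.027779 = kr 131.59

kr 131.59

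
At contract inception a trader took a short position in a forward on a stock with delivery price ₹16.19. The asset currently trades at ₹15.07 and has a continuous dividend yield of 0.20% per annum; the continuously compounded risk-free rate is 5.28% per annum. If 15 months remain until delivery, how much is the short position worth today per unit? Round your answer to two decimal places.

Current fair forward for the remaining 15 months: F = S·e^((r − q)·T), (r − q) = 0.0528 − 0.0020 = 0.0508
F = 15.07 · e^(0.0508 × 15/12) = 15.07 × 1.065559 = 16.0580
Value of long forward = (F − K)·e^(−rT) = (16.0580 − 16.19) · e^(−0.0528·15/12)
= -0.1320 × 0.936131 = -0.12
Short position value = −(long value) = ₹0.12

₹0.12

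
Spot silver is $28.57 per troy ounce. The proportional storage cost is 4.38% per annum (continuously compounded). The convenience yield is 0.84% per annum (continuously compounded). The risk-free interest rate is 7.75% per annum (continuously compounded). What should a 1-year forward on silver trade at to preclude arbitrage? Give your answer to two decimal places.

Net carry = r + u − y = 0.0775 + 0.0438 − 0.0084 = 0.1129
F = S·e^((r+u−y)T) = 28.57 · e^(0.1129 × 1) = 28.57 · e^0.112900
= 28.57 × 1.119520 = $31.98 per troy ounce

$31.98 per troy ounce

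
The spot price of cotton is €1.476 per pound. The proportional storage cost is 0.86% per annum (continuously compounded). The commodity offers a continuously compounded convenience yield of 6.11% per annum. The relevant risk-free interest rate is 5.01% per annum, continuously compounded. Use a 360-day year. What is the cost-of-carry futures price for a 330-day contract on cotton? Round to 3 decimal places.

Net carry = r + u − y = 0.0501 + 0.0086 − 0.0611 = -0.0024
F = S·e^((r+u−y)T) = 1.476 · e^(-0.0024 × 330/360) = 1.476 · e^-0.002200
= 1.476 × 0.997802 = €1.473 per pound

€1.473 per pound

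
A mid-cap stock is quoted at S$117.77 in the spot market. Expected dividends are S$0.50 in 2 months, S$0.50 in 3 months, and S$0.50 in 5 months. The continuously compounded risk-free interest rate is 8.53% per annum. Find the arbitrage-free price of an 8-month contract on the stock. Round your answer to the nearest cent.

S$123.11

PV(dividends) I = 0.50·e^(−0.0853·2/12) + 0.50·e^(−0.0853·3/12) + 0.50·e^(−0.0853·5/12)
I = 0.4929 + 0.4895 + 0.4825 = 1.4649
F = (S − I)·e^(rT) = (117.77 − 1.4649) · e^(0.0853·8/12)
= 116.3051 · e^0.056867 = 116.3051 × 1.058515 = S$123.11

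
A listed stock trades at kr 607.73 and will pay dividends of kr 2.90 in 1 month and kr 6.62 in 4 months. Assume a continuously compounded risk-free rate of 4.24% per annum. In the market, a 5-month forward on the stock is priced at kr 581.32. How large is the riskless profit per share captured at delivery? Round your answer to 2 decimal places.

kr 27.66 per share

PV(dividends) I = 2.90·e^(−0.0424·1/12) + 6.62·e^(−0.0424·4/12) = 9.4169
Fair forward F* = (S − I)·e^(rT) = (607.73 − 9.4169)·e^0.017667 = 598.3131 × 1.017824 = 608.9774
Market kr 581.32 < fair 608.9774: forward underpriced → reverse cash-and-carry (short the stock, invest proceeds at r, pay the dividends, go long the forward).
Profit at T = |F_mkt − F*| = |581.32 − 608.9774| = kr 27.66 per share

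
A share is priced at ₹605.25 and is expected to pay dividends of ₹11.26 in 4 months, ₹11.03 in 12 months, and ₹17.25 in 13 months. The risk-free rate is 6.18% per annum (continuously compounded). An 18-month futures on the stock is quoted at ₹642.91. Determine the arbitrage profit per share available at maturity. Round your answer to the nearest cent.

PV(dividends) I = 11.26·e^(−0.0618·4/12) + 11.03·e^(−0.0618·12/12) + 17.25·e^(−0.0618·13/12) = 37.5323
Fair futures F* = (S − I)·e^(rT) = (605.25 − 37.5323)·e^0.092700 = 567.7177 × 1.097133 = 622.8618
Market ₹642.91 > fair 622.8618: forward overpriced → cash-and-carry (borrow at r, buy the stock and collect the dividends, short the forward).
Profit at T = |F_mkt − F*| = |642.91 − 622.8618| = ₹20.05 per share

₹20.05 per share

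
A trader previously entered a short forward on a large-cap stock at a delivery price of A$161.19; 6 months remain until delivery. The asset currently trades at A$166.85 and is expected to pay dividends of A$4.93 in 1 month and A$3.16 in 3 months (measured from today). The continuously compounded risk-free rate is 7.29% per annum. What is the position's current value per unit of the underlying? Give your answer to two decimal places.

PV(remaining dividends) I = 4.93·e^(−0.0729·1/12) + 3.16·e^(−0.0729·3/12) = 8.0031
Current forward F = (S − I)·e^(rT) = (166.85 − 8.0031)·e^(0.0729·6/12) = 158.8469 × 1.037122 = 164.7436
Value (long) = (F − K)·e^(−rT) = (164.7436 − 161.19) × 0.964206 = 3.4264
Short position value = −(long value) = -A$3.43

-A$3.43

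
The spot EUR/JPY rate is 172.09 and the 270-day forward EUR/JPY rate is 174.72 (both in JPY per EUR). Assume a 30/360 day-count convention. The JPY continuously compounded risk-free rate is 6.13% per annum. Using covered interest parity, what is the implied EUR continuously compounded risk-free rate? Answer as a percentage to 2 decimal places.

4.11%

F = S·e^((r_JPY − r_EUR)T) ⇒ r_EUR = r_JPY − ln(F/S)/T
ln(174.72/172.09) = 0.015167; /(270/360) = 0.020223
r_EUR = 0.0613 − 0.020223 = 0.041077
r_EUR = 4.11%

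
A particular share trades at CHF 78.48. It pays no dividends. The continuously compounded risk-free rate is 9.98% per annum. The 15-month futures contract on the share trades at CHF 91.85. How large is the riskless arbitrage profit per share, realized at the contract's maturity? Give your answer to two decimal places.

CHF 2.94 per share

Fair futures: F* = S·e^(carry·T), with carry = r = 0.0998
F* = 78.48 · e^(0.0998 × 15/12) = 78.48 · e^0.124750 = 78.48 × 1.132865 = CHF 88.9072
Market CHF 91.85 > fair CHF 88.9072: forward overpriced → cash-and-carry (buy spot, short the forward).
At maturity, profit = |F_mkt − F*| = |91.85 − 88.9072| = CHF 2.94 per share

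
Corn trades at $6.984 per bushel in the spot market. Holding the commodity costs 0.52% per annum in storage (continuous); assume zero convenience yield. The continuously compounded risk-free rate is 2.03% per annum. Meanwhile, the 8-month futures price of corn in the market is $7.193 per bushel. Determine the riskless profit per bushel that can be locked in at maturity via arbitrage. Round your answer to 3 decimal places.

Fair futures: F* = S·e^(carry·T), with carry = (r + u) = 0.0203 + 0.0052 = 0.0255
F* = 6.984 · e^(0.0255 × 8/12) = 6.984 · e^0.017000 = 6.984 × 1.017145 = $7.1037
Market $7.193 > fair $7.1037: forward overpriced → cash-and-carry (buy spot, short the forward).
At maturity, profit = |F_mkt − F*| = |7.193 − 7.1037| = $0.089 per bushel

$0.089 per bushel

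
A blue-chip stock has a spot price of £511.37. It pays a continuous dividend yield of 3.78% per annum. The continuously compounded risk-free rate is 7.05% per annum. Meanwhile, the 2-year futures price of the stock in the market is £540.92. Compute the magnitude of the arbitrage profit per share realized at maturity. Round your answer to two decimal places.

£5.01 per share

Fair futures: F* = S·e^(carry·T), with carry = (r − q) = 0.0705 − 0.0378 = 0.0327
F* = 511.37 · e^(0.0327 × 2) = 511.37 · e^0.065400 = 511.37 × 1.067586 = £545.9315
Market £540.92 < fair £545.9315: forward underpriced → reverse cash-and-carry (short spot, go long the forward).
At maturity, profit = |F_mkt − F*| = |540.92 − 545.9315| = £5.01 per share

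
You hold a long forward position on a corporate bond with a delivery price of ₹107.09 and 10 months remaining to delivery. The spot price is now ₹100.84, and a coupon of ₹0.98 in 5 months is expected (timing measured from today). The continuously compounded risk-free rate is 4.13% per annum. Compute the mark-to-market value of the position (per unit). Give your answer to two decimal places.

PV(remaining coupons) I = 0.98·e^(−0.0413·5/12) = 0.9633
Current forward F = (S − I)·e^(rT) = (100.84 − 0.9633)·e^(0.0413·10/12) = 99.8767 × 1.035016 = 103.3740
Value (long) = (F − K)·e^(−rT) = (103.3740 − 107.09) × 0.966169 = -3.5903
Value = -₹3.59

-₹3.59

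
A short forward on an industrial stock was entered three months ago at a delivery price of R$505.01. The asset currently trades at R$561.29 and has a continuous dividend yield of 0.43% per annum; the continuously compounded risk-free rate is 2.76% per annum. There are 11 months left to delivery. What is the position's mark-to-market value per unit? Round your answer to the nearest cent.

Current fair forward for the remaining 11 months: F = S·e^((r − q)·T), (r − q) = 0.0276 − 0.0043 = 0.0233
F = 561.29 · e^(0.0233 × 11/12) = 561.29 × 1.021588 = 573.4071
Value of long forward = (F − K)·e^(−rT) = (573.4071 − 505.01) · e^(−0.0276·11/12)
= 68.3971 × 0.975017 = 66.69
Short position value = −(long value) = -R$66.69

-R$66.69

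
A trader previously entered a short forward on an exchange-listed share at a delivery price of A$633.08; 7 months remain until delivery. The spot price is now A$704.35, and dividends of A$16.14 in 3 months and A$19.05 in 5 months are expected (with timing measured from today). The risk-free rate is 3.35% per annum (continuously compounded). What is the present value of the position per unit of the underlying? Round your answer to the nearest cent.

-A$48.73

PV(remaining dividends) I = 16.14·e^(−0.0335·3/12) + 19.05·e^(−0.0335·5/12) = 34.7913
Current forward F = (S − I)·e^(rT) = (704.35 − 34.7913)·e^(0.0335·7/12) = 669.5587 × 1.019734 = 682.7718
Value (long) = (F − K)·e^(−rT) = (682.7718 − 633.08) × 0.980648 = 48.7302
Short position value = −(long value) = -A$48.73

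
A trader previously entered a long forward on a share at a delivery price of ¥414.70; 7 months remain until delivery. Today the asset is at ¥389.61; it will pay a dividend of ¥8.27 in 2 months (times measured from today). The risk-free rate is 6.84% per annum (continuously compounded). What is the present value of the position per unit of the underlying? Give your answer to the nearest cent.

PV(remaining dividends) I = 8.27·e^(−0.0684·2/12) = 8.1763
Current forward F = (S − I)·e^(rT) = (389.61 − 8.1763)·e^(0.0684·7/12) = 381.4337 × 1.040707 = 396.9607
Value (long) = (F − K)·e^(−rT) = (396.9607 − 414.70) × 0.960886 = -17.0454
Value = -¥17.05

-¥17.05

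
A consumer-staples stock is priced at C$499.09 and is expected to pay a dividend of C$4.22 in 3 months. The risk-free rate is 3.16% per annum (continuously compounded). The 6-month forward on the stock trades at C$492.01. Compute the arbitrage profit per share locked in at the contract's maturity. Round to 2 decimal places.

PV(dividends) I = 4.22·e^(−0.0316·3/12) = 4.1868
Fair forward F* = (S − I)·e^(rT) = (499.09 − 4.1868)·e^0.015800 = 494.9032 × 1.015925 = 502.7845
Market C$492.01 < fair 502.7845: forward underpriced → reverse cash-and-carry (short the stock, invest proceeds at r, pay the dividends, go long the forward).
Profit at T = |F_mkt − F*| = |492.01 − 502.7845| = C$10.77 per share

C$10.77 per share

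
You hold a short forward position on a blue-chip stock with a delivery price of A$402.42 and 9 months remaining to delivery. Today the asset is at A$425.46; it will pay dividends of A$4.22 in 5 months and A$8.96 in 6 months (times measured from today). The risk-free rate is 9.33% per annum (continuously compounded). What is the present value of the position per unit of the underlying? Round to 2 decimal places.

-A$37.63

PV(remaining dividends) I = 4.22·e^(−0.0933·5/12) + 8.96·e^(−0.0933·6/12) = 12.6107
Current forward F = (S − I)·e^(rT) = (425.46 − 12.6107)·e^(0.0933·9/12) = 412.8493 × 1.072481 = 442.7730
Value (long) = (F − K)·e^(−rT) = (442.7730 − 402.42) × 0.932417 = 37.6258
Short position value = −(long value) = -A$37.63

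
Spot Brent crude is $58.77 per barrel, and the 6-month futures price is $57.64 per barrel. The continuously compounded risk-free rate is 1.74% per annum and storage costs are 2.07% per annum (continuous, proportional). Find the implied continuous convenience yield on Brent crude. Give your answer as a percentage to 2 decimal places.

7.69%

F = S·e^((r+u−y)T) ⇒ (r+u−y) = ln(F/S)/T
ln(57.64/58.77) = -0.019415; /T ⇒ -0.038830
y = r + u − ln(F/S)/T = 0.0174 + 0.0207 + 0.038830 = 0.076930
y = 7.69%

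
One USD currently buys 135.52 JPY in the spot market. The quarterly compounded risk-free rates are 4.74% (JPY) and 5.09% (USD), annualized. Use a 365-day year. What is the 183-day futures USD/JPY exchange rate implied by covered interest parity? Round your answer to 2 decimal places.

By covered interest parity, F = S · (1+r_JPY/4)^(4T) / (1+r_USD/4)^(4T)
= 135.52 × 1.023907 / 1.025683 = 135.52 × 0.998268
F = 135.29 JPY per USD

135.29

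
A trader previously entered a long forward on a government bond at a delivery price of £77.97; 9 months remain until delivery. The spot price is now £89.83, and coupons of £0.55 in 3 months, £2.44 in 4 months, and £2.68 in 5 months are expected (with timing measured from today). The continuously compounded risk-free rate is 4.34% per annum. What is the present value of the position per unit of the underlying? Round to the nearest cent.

PV(remaining coupons) I = 0.55·e^(−0.0434·3/12) + 2.44·e^(−0.0434·4/12) + 2.68·e^(−0.0434·5/12) = 5.5810
Current forward F = (S − I)·e^(rT) = (89.83 − 5.5810)·e^(0.0434·9/12) = 84.2490 × 1.033086 = 87.0365
Value (long) = (F − K)·e^(−rT) = (87.0365 − 77.97) × 0.967974 = 8.7761
Value = £8.78

£8.78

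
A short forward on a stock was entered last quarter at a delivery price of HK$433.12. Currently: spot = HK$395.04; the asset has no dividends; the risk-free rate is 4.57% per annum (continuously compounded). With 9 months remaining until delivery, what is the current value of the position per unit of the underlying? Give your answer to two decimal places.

Current fair forward for the remaining 9 months: F = S·e^(r·T), r = 0.0457
F = 395.04 · e^(0.0457 × 9/12) = 395.04 × 1.034869 = 408.8146
Value of long forward = (F − K)·e^(−rT) = (408.8146 − 433.12) · e^(−0.0457·9/12)
= -24.3054 × 0.966306 = -23.49
Short position value = −(long value) = HK$23.49

HK$23.49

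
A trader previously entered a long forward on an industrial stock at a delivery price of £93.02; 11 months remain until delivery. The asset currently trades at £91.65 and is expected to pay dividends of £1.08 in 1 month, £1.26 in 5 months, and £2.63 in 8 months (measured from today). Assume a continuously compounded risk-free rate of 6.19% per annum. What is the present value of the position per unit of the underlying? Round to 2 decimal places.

PV(remaining dividends) I = 1.08·e^(−0.0619·1/12) + 1.26·e^(−0.0619·5/12) + 2.63·e^(−0.0619·8/12) = 4.8260
Current forward F = (S − I)·e^(rT) = (91.65 − 4.8260)·e^(0.0619·11/12) = 86.8240 × 1.058382 = 91.8930
Value (long) = (F − K)·e^(−rT) = (91.8930 − 93.02) × 0.944838 = -1.0648
Value = -£1.06

-£1.06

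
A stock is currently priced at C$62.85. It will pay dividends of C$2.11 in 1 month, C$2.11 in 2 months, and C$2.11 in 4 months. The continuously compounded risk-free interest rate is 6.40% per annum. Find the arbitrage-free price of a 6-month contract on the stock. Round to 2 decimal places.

PV(dividends) I = 2.11·e^(−0.0640·1/12) + 2.11·e^(−0.0640·2/12) + 2.11·e^(−0.0640·4/12)
I = 2.0988 + 2.0876 + 2.0655 = 6.2519
F = (S − I)·e^(rT) = (62.85 − 6.2519) · e^(0.0640·6/12)
= 56.5981 · e^0.032000 = 56.5981 × 1.032518 = C$58.44

C$58.44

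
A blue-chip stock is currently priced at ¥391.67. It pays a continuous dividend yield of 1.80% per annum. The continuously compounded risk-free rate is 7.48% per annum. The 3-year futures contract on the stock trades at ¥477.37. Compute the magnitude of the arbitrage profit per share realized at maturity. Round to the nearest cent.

¥12.94 per share

Fair futures: F* = S·e^(carry·T), with carry = (r − q) = 0.0748 − 0.0180 = 0.0568
F* = 391.67 · e^(0.0568 × 3) = 391.67 · e^0.170400 = 391.67 × 1.185779 = ¥464.4341
Market ¥477.37 > fair ¥464.4341: forward overpriced → cash-and-carry (buy spot, short the forward).
At maturity, profit = |F_mkt − F*| = |477.37 − 464.4341| = ¥12.94 per share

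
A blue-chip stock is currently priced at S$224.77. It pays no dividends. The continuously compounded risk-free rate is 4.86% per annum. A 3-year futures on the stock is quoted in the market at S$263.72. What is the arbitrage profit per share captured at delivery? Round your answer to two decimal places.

S$3.67 per share

Fair futures: F* = S·e^(carry·T), with carry = r = 0.0486
F* = 224.77 · e^(0.0486 × 3) = 224.77 · e^0.145800 = 224.77 × 1.156965 = S$260.0510
Market S$263.72 > fair S$260.0510: forward overpriced → cash-and-carry (buy spot, short the forward).
At maturity, profit = |F_mkt − F*| = |263.72 − 260.0510| = S$3.67 per share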